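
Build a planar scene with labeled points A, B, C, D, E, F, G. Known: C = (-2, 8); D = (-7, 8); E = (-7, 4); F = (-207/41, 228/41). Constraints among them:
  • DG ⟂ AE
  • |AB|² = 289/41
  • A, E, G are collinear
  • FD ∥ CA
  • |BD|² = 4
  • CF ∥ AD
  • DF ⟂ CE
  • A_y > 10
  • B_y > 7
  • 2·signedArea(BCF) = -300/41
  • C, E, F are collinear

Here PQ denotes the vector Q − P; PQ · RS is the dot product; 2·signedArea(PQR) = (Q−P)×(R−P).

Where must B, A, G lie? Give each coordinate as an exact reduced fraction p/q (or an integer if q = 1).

A = (-162/41, 428/41)
B = (-5, 8)
G = (-465247/85321, 620068/85321)

1. B_x = -5  [line 100/41·x + -125/41·y + 1500/41 = 0 ∩ |BD|² = 4]
2. B_y = 8  [line 100/41·x + -125/41·y + 1500/41 = 0 ∩ |BD|² = 4]
   → B = (-5, 8)
3. A_x = -162/41  [CF ∥ AD ∩ FD ∥ CA]
4. A_y = 428/41  [CF ∥ AD ∩ FD ∥ CA]
   → A = (-162/41, 428/41)
5. G_x = -465247/85321  [A, E, G are collinear ∩ DG ⟂ AE]
6. G_y = 620068/85321  [A, E, G are collinear ∩ DG ⟂ AE]
   → G = (-465247/85321, 620068/85321)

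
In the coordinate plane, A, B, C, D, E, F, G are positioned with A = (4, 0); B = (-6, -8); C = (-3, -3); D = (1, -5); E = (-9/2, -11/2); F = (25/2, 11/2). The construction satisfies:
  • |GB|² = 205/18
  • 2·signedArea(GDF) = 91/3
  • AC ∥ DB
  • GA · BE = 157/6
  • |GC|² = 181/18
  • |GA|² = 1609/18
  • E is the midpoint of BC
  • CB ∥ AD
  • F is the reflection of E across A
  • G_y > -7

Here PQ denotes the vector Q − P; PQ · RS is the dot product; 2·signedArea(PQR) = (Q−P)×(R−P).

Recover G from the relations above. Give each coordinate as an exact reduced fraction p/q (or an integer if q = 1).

1. G_x = -19/6  [GA · BE = 157/6 ∩ 2·signedArea(GDF) = 91/3]
2. G_y = -37/6  [GA · BE = 157/6 ∩ 2·signedArea(GDF) = 91/3]
   → G = (-19/6, -37/6)

G = (-19/6, -37/6)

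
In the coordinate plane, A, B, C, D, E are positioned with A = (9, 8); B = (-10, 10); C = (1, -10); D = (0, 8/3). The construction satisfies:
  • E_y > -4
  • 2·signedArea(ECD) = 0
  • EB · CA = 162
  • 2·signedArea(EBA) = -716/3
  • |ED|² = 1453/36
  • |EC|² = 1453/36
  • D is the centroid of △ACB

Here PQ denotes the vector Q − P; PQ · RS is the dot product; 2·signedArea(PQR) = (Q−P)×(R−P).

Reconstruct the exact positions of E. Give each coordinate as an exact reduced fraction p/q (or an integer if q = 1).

1. E_x = 1/2  [2·signedArea(ECD) = 0 ∩ EB · CA = 162]
2. E_y = -11/3  [2·signedArea(ECD) = 0 ∩ EB · CA = 162]
   → E = (1/2, -11/3)

E = (1/2, -11/3)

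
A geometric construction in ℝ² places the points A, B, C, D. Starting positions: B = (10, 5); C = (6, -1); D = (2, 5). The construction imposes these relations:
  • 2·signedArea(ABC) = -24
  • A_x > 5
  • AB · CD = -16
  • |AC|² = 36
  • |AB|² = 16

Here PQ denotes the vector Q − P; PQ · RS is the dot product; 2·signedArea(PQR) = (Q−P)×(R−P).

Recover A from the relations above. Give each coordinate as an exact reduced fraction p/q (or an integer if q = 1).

A = (6, 5)

1. A_x = 6  [2·signedArea(ABC) = -24 ∩ AB · CD = -16]
2. A_y = 5  [2·signedArea(ABC) = -24 ∩ AB · CD = -16]
   → A = (6, 5)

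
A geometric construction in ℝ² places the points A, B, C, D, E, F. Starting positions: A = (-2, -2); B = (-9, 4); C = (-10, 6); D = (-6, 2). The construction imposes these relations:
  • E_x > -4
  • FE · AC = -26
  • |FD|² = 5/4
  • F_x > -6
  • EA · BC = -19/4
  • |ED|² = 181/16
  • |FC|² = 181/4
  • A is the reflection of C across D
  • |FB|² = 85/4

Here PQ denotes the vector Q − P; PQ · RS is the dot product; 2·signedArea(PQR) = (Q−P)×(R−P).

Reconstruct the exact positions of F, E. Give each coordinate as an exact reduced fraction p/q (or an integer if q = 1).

E = (-15/4, -1/2)
F = (-11/2, 1)

1. E_x = -15/4  [line 1·x + -2·y + 11/4 = 0 ∩ |ED|² = 181/16]
2. E_y = -1/2  [line 1·x + -2·y + 11/4 = 0 ∩ |ED|² = 181/16]
   → E = (-15/4, -1/2)
3. F_x = -11/2  [line 8·x + -8·y + 52 = 0 ∩ |FB|² = 85/4]
4. F_y = 1  [line 8·x + -8·y + 52 = 0 ∩ |FB|² = 85/4]
   → F = (-11/2, 1)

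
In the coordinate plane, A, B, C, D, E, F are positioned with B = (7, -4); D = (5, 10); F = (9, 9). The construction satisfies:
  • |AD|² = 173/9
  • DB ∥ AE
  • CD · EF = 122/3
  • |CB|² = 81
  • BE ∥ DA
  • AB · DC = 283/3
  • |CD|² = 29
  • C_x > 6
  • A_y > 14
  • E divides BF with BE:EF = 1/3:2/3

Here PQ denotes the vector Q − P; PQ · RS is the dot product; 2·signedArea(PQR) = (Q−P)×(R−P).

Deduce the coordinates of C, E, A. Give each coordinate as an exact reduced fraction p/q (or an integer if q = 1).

A = (17/3, 43/3)
C = (7, 5)
E = (23/3, 1/3)

1. E_x = 23/3  [E divides BF with BE:EF = 1/3:2/3]
2. E_y = 1/3  [E divides BF with BE:EF = 1/3:2/3]
   → E = (23/3, 1/3)
3. A_x = 17/3  [DB ∥ AE ∩ BE ∥ DA]
4. A_y = 43/3  [DB ∥ AE ∩ BE ∥ DA]
   → A = (17/3, 43/3)
5. C_x = 7  [CD · EF = 122/3 ∩ AB · DC = 283/3]
6. C_y = 5  [CD · EF = 122/3 ∩ AB · DC = 283/3]
   → C = (7, 5)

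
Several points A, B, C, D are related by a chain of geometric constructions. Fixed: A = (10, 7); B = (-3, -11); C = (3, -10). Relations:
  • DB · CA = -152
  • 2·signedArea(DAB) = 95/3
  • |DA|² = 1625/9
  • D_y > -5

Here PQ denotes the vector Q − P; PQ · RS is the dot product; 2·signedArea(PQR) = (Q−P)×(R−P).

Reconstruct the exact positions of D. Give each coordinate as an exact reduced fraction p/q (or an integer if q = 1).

D = (10/3, -14/3)

1. D_x = 10/3  [2·signedArea(DAB) = 95/3 ∩ DB · CA = -152]
2. D_y = -14/3  [2·signedArea(DAB) = 95/3 ∩ DB · CA = -152]
   → D = (10/3, -14/3)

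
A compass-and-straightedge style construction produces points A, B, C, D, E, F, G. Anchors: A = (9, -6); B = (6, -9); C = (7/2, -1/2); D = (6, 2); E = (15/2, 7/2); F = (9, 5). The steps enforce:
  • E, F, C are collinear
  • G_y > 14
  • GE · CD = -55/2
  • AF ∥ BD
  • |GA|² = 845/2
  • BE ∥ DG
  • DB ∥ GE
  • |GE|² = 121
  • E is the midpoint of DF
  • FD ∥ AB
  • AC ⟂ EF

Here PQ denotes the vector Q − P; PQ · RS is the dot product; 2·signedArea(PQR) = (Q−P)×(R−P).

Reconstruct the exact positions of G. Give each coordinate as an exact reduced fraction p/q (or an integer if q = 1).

1. G_x = 15/2  [DB ∥ GE ∩ BE ∥ DG]
2. G_y = 29/2  [DB ∥ GE ∩ BE ∥ DG]
   → G = (15/2, 29/2)

G = (15/2, 29/2)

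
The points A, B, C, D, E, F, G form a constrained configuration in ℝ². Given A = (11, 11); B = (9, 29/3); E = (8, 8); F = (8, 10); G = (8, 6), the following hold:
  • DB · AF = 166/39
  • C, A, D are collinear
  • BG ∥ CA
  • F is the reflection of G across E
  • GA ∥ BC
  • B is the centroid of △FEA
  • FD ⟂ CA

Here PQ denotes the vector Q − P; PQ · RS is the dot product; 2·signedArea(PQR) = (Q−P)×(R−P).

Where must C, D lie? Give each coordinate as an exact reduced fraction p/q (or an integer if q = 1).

1. C_x = 12  [BG ∥ CA ∩ GA ∥ BC]
2. C_y = 44/3  [BG ∥ CA ∩ GA ∥ BC]
   → C = (12, 44/3)
3. D_x = 137/13  [C, A, D are collinear ∩ FD ⟂ CA]
4. D_y = 121/13  [C, A, D are collinear ∩ FD ⟂ CA]
   → D = (137/13, 121/13)

C = (12, 44/3)
D = (137/13, 121/13)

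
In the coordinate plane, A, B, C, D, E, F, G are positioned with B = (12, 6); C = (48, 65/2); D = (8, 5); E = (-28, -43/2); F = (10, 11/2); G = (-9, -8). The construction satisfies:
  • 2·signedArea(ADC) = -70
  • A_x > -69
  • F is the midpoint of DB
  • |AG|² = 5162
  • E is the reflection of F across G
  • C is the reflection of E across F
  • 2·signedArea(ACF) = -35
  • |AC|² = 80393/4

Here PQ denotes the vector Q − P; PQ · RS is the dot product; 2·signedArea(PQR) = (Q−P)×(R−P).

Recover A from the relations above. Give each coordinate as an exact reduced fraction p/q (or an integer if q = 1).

1. A_x = -68  [2·signedArea(ADC) = -70 ∩ 2·signedArea(ACF) = -35]
2. A_y = -49  [2·signedArea(ADC) = -70 ∩ 2·signedArea(ACF) = -35]
   → A = (-68, -49)

A = (-68, -49)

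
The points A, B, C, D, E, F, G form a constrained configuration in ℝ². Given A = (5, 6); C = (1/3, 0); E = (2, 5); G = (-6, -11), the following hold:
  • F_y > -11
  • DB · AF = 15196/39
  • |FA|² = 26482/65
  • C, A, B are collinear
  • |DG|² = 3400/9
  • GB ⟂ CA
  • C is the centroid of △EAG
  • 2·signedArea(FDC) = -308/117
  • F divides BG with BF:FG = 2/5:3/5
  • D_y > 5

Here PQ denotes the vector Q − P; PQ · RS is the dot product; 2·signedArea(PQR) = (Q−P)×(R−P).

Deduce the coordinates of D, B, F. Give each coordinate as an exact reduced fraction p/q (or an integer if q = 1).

1. B_x = -96/13  [C, A, B are collinear ∩ GB ⟂ CA]
2. B_y = -129/13  [C, A, B are collinear ∩ GB ⟂ CA]
   → B = (-96/13, -129/13)
3. F_x = -444/65  [F divides BG with BF:FG = 2/5:3/5]
4. F_y = -673/65  [F divides BG with BF:FG = 2/5:3/5]
   → F = (-444/65, -673/65)
5. D_x = 4  [DB · AF = 15196/39 ∩ 2·signedArea(FDC) = -308/117]
6. D_y = 17/3  [DB · AF = 15196/39 ∩ 2·signedArea(FDC) = -308/117]
   → D = (4, 17/3)

B = (-96/13, -129/13)
D = (4, 17/3)
F = (-444/65, -673/65)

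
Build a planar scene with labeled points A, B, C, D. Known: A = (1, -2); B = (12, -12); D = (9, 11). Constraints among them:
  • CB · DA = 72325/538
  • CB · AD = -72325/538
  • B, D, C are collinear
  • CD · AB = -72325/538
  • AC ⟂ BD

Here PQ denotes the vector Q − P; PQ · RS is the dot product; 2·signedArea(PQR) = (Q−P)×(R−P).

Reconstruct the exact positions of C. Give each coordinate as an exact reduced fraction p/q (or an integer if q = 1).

C = (5667/538, -407/538)

1. C_x = 5667/538  [B, D, C are collinear ∩ AC ⟂ BD]
2. C_y = -407/538  [B, D, C are collinear ∩ AC ⟂ BD]
   → C = (5667/538, -407/538)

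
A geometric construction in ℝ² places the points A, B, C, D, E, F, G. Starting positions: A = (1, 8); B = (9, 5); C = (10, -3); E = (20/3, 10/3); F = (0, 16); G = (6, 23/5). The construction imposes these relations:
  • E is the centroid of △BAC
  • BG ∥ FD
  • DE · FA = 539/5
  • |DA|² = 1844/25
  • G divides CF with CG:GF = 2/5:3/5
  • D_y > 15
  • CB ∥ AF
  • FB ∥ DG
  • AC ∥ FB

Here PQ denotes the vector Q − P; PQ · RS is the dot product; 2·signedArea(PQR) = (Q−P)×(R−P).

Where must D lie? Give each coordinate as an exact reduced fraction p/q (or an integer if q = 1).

1. D_x = -3  [FB ∥ DG ∩ BG ∥ FD]
2. D_y = 78/5  [FB ∥ DG ∩ BG ∥ FD]
   → D = (-3, 78/5)

D = (-3, 78/5)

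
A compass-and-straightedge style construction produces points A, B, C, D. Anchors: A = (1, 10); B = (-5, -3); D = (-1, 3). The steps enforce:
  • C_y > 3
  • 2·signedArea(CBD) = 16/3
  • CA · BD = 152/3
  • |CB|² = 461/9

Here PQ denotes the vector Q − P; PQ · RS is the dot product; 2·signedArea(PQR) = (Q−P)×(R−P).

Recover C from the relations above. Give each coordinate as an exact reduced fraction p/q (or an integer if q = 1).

1. C_x = -5/3  [2·signedArea(CBD) = 16/3 ∩ CA · BD = 152/3]
2. C_y = 10/3  [2·signedArea(CBD) = 16/3 ∩ CA · BD = 152/3]
   → C = (-5/3, 10/3)

C = (-5/3, 10/3)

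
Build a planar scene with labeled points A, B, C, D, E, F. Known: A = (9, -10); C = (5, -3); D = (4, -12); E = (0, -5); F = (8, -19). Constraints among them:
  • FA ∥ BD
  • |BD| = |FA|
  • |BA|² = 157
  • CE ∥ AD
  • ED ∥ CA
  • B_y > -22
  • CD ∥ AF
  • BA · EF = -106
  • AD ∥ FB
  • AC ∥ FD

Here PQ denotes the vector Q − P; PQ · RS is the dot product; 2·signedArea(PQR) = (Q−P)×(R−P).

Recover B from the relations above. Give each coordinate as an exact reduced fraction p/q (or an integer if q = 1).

1. B_x = 3  [FA ∥ BD ∩ AD ∥ FB]
2. B_y = -21  [FA ∥ BD ∩ AD ∥ FB]
   → B = (3, -21)

B = (3, -21)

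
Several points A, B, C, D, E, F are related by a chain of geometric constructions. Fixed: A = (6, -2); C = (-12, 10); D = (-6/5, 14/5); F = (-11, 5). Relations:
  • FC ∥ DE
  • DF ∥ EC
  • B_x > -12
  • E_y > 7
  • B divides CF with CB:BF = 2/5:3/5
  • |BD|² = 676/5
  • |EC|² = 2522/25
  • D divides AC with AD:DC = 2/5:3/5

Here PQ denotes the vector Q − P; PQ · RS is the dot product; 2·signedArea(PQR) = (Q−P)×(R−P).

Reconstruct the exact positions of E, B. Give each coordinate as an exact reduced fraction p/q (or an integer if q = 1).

B = (-58/5, 8)
E = (-11/5, 39/5)

1. E_x = -11/5  [DF ∥ EC ∩ FC ∥ DE]
2. E_y = 39/5  [DF ∥ EC ∩ FC ∥ DE]
   → E = (-11/5, 39/5)
3. B_x = -58/5  [B divides CF with CB:BF = 2/5:3/5]
4. B_y = 8  [B divides CF with CB:BF = 2/5:3/5]
   → B = (-58/5, 8)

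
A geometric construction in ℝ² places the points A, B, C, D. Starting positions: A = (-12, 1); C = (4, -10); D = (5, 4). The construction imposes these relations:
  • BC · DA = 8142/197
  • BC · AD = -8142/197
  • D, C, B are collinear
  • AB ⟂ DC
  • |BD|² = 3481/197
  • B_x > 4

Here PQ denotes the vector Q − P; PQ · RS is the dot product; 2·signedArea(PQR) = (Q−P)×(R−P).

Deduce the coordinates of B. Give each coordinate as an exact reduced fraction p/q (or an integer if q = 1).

1. B_x = 926/197  [D, C, B are collinear ∩ AB ⟂ DC]
2. B_y = -38/197  [D, C, B are collinear ∩ AB ⟂ DC]
   → B = (926/197, -38/197)

B = (926/197, -38/197)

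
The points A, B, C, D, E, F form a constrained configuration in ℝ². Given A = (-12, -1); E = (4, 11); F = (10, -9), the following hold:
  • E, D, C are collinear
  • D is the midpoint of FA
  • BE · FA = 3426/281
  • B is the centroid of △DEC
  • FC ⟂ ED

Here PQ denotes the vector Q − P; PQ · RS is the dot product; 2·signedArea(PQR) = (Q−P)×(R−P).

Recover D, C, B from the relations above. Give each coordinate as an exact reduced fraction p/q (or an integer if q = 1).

B = (517/843, 137/843)
C = (-326/281, -1549/281)
D = (-1, -5)

1. D_x = -1  [D is the midpoint of FA]
2. D_y = -5  [D is the midpoint of FA]
   → D = (-1, -5)
3. C_x = -326/281  [E, D, C are collinear ∩ FC ⟂ ED]
4. C_y = -1549/281  [E, D, C are collinear ∩ FC ⟂ ED]
   → C = (-326/281, -1549/281)
5. B_x = 517/843  [B is the centroid of △DEC]
6. B_y = 137/843  [B is the centroid of △DEC]
   → B = (517/843, 137/843)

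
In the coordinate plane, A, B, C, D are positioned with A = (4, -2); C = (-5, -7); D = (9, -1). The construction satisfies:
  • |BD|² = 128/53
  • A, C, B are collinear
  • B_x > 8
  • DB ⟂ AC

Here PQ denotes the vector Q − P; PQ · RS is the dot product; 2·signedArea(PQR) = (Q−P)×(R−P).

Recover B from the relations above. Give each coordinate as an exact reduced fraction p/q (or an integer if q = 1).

1. B_x = 437/53  [A, C, B are collinear ∩ DB ⟂ AC]
2. B_y = 19/53  [A, C, B are collinear ∩ DB ⟂ AC]
   → B = (437/53, 19/53)

B = (437/53, 19/53)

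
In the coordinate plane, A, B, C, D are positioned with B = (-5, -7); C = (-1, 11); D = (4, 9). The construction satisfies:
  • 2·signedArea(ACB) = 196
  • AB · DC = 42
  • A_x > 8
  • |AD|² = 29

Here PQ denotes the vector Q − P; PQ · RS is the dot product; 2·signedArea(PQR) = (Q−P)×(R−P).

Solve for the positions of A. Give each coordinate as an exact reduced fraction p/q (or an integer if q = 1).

1. A_x = 9  [2·signedArea(ACB) = 196 ∩ AB · DC = 42]
2. A_y = 7  [2·signedArea(ACB) = 196 ∩ AB · DC = 42]
   → A = (9, 7)

A = (9, 7)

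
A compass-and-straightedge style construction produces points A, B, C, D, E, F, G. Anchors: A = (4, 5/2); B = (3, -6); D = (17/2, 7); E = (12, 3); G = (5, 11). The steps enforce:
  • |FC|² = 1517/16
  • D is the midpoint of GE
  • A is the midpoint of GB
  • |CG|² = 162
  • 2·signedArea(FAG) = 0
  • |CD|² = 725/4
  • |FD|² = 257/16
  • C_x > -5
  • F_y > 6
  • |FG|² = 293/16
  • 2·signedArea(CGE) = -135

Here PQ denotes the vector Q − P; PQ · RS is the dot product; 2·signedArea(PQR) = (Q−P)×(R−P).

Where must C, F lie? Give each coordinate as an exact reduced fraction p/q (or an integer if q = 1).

C = (-4, 2)
F = (9/2, 27/4)

1. C_x = -4  [line 8·x + 7·y + 18 = 0 ∩ |CG|² = 162]
2. C_y = 2  [line 8·x + 7·y + 18 = 0 ∩ |CG|² = 162]
   → C = (-4, 2)
3. F_x = 9/2  [line -17/2·x + 1·y + 63/2 = 0 ∩ |FC|² = 1517/16]
4. F_y = 27/4  [line -17/2·x + 1·y + 63/2 = 0 ∩ |FC|² = 1517/16]
   → F = (9/2, 27/4)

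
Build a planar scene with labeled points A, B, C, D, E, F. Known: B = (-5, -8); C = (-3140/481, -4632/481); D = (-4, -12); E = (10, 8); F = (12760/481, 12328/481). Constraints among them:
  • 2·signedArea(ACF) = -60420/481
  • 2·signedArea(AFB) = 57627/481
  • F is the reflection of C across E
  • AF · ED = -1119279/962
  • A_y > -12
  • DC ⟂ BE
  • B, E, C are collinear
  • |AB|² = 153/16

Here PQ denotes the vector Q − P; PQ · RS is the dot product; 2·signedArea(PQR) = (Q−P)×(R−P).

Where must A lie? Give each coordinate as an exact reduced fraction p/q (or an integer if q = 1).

1. A_x = -17/4  [2·signedArea(AFB) = 57627/481 ∩ AF · ED = -1119279/962]
2. A_y = -11  [2·signedArea(AFB) = 57627/481 ∩ AF · ED = -1119279/962]
   → A = (-17/4, -11)

A = (-17/4, -11)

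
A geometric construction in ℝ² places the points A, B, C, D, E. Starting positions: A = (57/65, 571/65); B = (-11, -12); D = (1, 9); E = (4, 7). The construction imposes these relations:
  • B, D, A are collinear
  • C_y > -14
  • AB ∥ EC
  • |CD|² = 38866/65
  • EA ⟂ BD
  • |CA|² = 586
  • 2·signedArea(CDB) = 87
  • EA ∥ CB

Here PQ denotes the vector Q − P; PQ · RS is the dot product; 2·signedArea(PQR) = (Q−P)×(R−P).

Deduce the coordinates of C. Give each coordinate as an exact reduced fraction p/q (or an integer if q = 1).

1. C_x = -512/65  [EA ∥ CB ∩ AB ∥ EC]
2. C_y = -896/65  [EA ∥ CB ∩ AB ∥ EC]
   → C = (-512/65, -896/65)

C = (-512/65, -896/65)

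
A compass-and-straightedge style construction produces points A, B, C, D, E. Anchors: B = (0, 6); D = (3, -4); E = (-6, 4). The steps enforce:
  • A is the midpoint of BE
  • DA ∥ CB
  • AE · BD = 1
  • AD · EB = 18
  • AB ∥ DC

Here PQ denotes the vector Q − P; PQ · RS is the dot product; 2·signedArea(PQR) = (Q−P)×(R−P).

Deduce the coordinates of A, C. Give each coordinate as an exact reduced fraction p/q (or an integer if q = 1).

A = (-3, 5)
C = (6, -3)

1. A_x = -3  [A is the midpoint of BE]
2. A_y = 5  [A is the midpoint of BE]
   → A = (-3, 5)
3. C_x = 6  [DA ∥ CB ∩ AB ∥ DC]
4. C_y = -3  [DA ∥ CB ∩ AB ∥ DC]
   → C = (6, -3)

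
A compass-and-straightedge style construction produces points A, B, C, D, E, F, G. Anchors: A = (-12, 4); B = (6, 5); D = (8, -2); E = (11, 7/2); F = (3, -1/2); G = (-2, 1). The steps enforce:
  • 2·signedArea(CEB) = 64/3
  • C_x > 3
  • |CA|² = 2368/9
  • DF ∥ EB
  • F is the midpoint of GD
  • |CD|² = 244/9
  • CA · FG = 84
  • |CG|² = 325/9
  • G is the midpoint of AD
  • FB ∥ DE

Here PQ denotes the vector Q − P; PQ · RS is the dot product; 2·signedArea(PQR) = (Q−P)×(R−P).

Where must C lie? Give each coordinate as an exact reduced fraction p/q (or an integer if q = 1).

1. C_x = 4  [CA · FG = 84 ∩ 2·signedArea(CEB) = 64/3]
2. C_y = 4/3  [CA · FG = 84 ∩ 2·signedArea(CEB) = 64/3]
   → C = (4, 4/3)

C = (4, 4/3)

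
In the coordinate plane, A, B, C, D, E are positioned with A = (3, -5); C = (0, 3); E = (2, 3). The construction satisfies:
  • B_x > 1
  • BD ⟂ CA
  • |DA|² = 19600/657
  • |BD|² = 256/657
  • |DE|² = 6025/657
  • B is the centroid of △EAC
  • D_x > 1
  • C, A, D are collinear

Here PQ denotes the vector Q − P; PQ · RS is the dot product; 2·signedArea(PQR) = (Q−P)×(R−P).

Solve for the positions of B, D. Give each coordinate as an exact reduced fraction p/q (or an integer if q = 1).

1. B_x = 5/3  [B is the centroid of △EAC]
2. B_y = 1/3  [B is the centroid of △EAC]
   → B = (5/3, 1/3)
3. D_x = 79/73  [C, A, D are collinear ∩ BD ⟂ CA]
4. D_y = 25/219  [C, A, D are collinear ∩ BD ⟂ CA]
   → D = (79/73, 25/219)

B = (5/3, 1/3)
D = (79/73, 25/219)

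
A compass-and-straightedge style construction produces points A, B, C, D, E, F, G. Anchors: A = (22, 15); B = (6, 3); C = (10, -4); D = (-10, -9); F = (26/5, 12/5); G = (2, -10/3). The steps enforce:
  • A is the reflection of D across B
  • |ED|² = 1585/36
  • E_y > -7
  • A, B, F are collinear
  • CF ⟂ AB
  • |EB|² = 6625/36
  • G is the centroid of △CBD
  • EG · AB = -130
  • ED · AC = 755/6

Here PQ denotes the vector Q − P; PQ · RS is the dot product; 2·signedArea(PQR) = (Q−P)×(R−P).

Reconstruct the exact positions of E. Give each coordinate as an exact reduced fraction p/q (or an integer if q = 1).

1. E_x = -4  [ED · AC = 755/6 ∩ EG · AB = -130]
2. E_y = -37/6  [ED · AC = 755/6 ∩ EG · AB = -130]
   → E = (-4, -37/6)

E = (-4, -37/6)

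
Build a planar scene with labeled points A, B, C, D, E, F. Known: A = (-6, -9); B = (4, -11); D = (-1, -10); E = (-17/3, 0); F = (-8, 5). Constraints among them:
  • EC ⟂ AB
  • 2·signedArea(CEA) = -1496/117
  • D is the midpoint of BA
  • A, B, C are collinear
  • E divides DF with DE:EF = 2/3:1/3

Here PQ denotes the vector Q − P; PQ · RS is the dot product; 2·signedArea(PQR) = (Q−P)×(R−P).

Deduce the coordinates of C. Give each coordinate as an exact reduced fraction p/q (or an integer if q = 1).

C = (-289/39, -340/39)

1. C_x = -289/39  [A, B, C are collinear ∩ EC ⟂ AB]
2. C_y = -340/39  [A, B, C are collinear ∩ EC ⟂ AB]
   → C = (-289/39, -340/39)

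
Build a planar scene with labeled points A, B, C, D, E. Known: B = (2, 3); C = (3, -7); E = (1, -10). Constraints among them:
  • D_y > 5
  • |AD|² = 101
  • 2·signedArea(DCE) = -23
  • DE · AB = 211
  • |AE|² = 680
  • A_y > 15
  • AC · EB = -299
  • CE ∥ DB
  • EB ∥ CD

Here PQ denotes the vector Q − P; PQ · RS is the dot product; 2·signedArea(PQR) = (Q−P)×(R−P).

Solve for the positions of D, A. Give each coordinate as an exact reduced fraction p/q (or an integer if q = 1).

1. D_x = 4  [CE ∥ DB ∩ EB ∥ CD]
2. D_y = 6  [CE ∥ DB ∩ EB ∥ CD]
   → D = (4, 6)
3. A_x = 3  [AC · EB = -299 ∩ DE · AB = 211]
4. A_y = 16  [AC · EB = -299 ∩ DE · AB = 211]
   → A = (3, 16)

A = (3, 16)
D = (4, 6)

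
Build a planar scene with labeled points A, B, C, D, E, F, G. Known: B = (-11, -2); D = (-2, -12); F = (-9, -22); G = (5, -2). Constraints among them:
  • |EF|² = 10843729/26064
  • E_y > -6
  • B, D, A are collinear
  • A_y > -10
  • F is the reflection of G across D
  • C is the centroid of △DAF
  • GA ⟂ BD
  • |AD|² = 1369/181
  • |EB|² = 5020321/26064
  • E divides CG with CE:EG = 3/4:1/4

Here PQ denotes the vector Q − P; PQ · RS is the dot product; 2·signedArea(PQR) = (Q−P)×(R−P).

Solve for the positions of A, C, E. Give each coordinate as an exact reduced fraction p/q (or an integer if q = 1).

A = (-695/181, -1802/181)
C = (-2686/543, -2652/181)
E = (5459/2172, -1869/362)

1. A_x = -695/181  [B, D, A are collinear ∩ GA ⟂ BD]
2. A_y = -1802/181  [B, D, A are collinear ∩ GA ⟂ BD]
   → A = (-695/181, -1802/181)
3. C_x = -2686/543  [C is the centroid of △DAF]
4. C_y = -2652/181  [C is the centroid of △DAF]
   → C = (-2686/543, -2652/181)
5. E_x = 5459/2172  [E divides CG with CE:EG = 3/4:1/4]
6. E_y = -1869/362  [E divides CG with CE:EG = 3/4:1/4]
   → E = (5459/2172, -1869/362)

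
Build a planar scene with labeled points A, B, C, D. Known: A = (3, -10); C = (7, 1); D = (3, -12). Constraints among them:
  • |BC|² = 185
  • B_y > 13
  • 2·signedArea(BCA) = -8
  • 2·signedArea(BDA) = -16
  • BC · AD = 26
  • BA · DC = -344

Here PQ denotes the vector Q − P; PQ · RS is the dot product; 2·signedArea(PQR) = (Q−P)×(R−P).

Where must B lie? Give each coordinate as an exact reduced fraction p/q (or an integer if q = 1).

1. B_x = 11  [2·signedArea(BDA) = -16 ∩ BA · DC = -344]
2. B_y = 14  [2·signedArea(BDA) = -16 ∩ BA · DC = -344]
   → B = (11, 14)

B = (11, 14)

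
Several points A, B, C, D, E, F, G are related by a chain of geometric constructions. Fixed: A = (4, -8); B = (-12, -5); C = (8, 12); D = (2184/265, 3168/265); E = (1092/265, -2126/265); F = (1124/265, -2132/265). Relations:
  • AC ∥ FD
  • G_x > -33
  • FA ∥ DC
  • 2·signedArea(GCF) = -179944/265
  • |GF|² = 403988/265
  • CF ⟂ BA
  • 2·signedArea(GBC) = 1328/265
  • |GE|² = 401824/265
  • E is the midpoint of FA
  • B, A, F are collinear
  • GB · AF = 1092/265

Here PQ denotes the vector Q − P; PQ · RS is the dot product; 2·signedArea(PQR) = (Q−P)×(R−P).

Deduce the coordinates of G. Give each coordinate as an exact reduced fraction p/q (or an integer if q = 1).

G = (-8544/265, -5818/265)

1. G_x = -8544/265  [2·signedArea(GBC) = 1328/265 ∩ GB · AF = 1092/265]
2. G_y = -5818/265  [2·signedArea(GBC) = 1328/265 ∩ GB · AF = 1092/265]
   → G = (-8544/265, -5818/265)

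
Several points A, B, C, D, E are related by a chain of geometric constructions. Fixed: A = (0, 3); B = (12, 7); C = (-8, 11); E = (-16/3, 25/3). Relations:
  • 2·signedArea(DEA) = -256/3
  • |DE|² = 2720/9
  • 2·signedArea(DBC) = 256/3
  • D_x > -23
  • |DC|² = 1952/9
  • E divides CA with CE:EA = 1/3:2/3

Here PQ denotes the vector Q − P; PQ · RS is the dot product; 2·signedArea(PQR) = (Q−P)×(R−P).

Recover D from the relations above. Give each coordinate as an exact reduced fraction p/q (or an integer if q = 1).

D = (-68/3, 29/3)

1. D_x = -68/3  [2·signedArea(DBC) = 256/3 ∩ 2·signedArea(DEA) = -256/3]
2. D_y = 29/3  [2·signedArea(DBC) = 256/3 ∩ 2·signedArea(DEA) = -256/3]
   → D = (-68/3, 29/3)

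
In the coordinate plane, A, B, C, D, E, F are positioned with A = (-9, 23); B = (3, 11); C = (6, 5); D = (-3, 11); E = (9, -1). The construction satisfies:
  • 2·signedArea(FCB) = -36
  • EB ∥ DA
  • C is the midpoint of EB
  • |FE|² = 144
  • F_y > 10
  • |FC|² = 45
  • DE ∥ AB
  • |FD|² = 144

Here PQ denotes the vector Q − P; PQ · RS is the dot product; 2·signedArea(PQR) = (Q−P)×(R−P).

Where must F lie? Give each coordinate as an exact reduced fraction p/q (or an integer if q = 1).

1. F_x = 9  [line -6·x + -3·y + 87 = 0 ∩ |FC|² = 45]
2. F_y = 11  [line -6·x + -3·y + 87 = 0 ∩ |FC|² = 45]
   → F = (9, 11)

F = (9, 11)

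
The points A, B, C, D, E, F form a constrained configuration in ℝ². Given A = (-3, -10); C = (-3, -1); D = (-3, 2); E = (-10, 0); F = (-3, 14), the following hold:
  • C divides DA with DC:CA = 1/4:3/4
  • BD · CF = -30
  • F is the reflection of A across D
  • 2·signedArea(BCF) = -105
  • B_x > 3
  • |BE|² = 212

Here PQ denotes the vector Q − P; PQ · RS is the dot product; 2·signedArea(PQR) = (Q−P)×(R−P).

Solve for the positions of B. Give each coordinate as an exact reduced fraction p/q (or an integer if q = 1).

B = (4, 4)

1. B_x = 4  [2·signedArea(BCF) = -105 ∩ BD · CF = -30]
2. B_y = 4  [2·signedArea(BCF) = -105 ∩ BD · CF = -30]
   → B = (4, 4)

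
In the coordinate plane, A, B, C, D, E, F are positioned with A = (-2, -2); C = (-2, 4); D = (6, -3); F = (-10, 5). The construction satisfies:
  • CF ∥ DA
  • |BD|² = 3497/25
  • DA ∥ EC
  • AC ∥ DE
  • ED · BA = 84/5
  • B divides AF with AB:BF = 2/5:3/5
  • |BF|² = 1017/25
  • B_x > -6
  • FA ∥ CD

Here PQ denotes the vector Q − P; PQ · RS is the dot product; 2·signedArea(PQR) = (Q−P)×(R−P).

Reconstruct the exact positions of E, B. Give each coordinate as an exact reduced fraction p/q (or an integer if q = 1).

1. E_x = 6  [DA ∥ EC ∩ AC ∥ DE]
2. E_y = 3  [DA ∥ EC ∩ AC ∥ DE]
   → E = (6, 3)
3. B_x = -26/5  [B divides AF with AB:BF = 2/5:3/5]
4. B_y = 4/5  [B divides AF with AB:BF = 2/5:3/5]
   → B = (-26/5, 4/5)

B = (-26/5, 4/5)
E = (6, 3)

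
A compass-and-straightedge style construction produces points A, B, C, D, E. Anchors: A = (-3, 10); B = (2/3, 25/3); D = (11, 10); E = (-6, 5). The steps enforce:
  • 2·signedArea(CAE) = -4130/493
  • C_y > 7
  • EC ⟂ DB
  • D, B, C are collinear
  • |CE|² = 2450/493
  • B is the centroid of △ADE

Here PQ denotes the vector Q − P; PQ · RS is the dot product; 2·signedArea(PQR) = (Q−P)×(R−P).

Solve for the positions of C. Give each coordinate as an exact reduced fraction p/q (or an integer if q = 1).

1. C_x = -3133/493  [D, B, C are collinear ∩ EC ⟂ DB]
2. C_y = 3550/493  [D, B, C are collinear ∩ EC ⟂ DB]
   → C = (-3133/493, 3550/493)

C = (-3133/493, 3550/493)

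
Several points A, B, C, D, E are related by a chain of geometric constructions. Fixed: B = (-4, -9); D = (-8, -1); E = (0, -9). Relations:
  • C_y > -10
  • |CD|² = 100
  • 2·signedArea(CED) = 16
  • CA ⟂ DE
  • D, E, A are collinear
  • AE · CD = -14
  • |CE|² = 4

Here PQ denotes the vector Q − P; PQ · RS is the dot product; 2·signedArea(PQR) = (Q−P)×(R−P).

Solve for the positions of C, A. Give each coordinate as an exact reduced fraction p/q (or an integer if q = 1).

A = (-1, -8)
C = (-2, -9)

1. C_x = -2  [line -8·x + -8·y + -88 = 0 ∩ |CE|² = 4]
2. C_y = -9  [line -8·x + -8·y + -88 = 0 ∩ |CE|² = 4]
   → C = (-2, -9)
3. A_x = -1  [D, E, A are collinear ∩ CA ⟂ DE]
4. A_y = -8  [D, E, A are collinear ∩ CA ⟂ DE]
   → A = (-1, -8)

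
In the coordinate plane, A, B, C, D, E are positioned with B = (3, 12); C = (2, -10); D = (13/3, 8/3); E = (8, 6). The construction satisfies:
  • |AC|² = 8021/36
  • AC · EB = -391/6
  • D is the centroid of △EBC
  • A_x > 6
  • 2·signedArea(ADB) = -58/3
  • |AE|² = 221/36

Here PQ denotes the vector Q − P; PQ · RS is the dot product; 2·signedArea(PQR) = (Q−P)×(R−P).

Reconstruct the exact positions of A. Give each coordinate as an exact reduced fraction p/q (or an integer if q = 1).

A = (37/6, 13/3)

1. A_x = 37/6  [2·signedArea(ADB) = -58/3 ∩ AC · EB = -391/6]
2. A_y = 13/3  [2·signedArea(ADB) = -58/3 ∩ AC · EB = -391/6]
   → A = (37/6, 13/3)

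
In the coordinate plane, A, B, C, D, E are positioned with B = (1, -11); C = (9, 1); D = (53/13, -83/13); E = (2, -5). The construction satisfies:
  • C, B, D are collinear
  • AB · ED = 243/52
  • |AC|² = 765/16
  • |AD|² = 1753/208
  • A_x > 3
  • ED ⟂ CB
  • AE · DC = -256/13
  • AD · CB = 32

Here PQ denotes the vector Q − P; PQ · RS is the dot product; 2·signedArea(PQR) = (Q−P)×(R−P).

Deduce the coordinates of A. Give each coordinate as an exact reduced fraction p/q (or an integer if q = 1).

A = (15/4, -7/2)

1. A_x = 15/4  [AD · CB = 32 ∩ AB · ED = 243/52]
2. A_y = -7/2  [AD · CB = 32 ∩ AB · ED = 243/52]
   → A = (15/4, -7/2)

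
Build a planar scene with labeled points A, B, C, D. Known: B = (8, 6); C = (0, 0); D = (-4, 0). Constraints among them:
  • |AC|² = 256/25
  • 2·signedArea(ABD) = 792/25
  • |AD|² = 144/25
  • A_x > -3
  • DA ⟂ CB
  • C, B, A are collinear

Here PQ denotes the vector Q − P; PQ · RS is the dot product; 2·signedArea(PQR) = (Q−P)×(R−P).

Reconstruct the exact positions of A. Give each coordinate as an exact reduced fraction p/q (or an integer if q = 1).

A = (-64/25, -48/25)

1. A_x = -64/25  [C, B, A are collinear ∩ DA ⟂ CB]
2. A_y = -48/25  [C, B, A are collinear ∩ DA ⟂ CB]
   → A = (-64/25, -48/25)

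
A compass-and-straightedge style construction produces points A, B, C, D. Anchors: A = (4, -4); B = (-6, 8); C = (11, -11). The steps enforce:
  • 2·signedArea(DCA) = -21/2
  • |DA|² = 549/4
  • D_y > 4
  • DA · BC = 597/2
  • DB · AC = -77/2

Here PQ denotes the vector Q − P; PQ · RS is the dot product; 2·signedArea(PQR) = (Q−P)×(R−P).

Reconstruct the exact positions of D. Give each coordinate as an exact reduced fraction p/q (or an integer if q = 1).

D = (-7/2, 5)

1. D_x = -7/2  [2·signedArea(DCA) = -21/2 ∩ DB · AC = -77/2]
2. D_y = 5  [2·signedArea(DCA) = -21/2 ∩ DB · AC = -77/2]
   → D = (-7/2, 5)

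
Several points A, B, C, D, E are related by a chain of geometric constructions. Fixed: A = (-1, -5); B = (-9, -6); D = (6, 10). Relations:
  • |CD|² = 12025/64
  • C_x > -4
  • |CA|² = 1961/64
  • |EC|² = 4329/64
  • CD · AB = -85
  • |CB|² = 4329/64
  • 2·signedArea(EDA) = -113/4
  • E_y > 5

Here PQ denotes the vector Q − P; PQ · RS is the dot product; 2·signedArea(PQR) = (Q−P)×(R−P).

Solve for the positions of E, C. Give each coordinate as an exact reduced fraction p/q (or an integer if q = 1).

C = (-27/8, 0)
E = (9/4, 6)

1. C_x = -27/8  [line 8·x + 1·y + 27 = 0 ∩ |CD|² = 12025/64]
2. C_y = 0  [line 8·x + 1·y + 27 = 0 ∩ |CD|² = 12025/64]
   → C = (-27/8, 0)
3. E_x = 9/4  [line 15·x + -7·y + 33/4 = 0 ∩ |EC|² = 4329/64]
4. E_y = 6  [line 15·x + -7·y + 33/4 = 0 ∩ |EC|² = 4329/64]
   → E = (9/4, 6)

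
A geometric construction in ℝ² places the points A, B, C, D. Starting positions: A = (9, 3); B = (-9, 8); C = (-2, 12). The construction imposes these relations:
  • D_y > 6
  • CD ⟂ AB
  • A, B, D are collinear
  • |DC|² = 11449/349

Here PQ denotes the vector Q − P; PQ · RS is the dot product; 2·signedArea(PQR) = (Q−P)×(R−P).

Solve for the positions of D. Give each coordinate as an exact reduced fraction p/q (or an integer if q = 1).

D = (-1233/349, 2262/349)

1. D_x = -1233/349  [A, B, D are collinear ∩ CD ⟂ AB]
2. D_y = 2262/349  [A, B, D are collinear ∩ CD ⟂ AB]
   → D = (-1233/349, 2262/349)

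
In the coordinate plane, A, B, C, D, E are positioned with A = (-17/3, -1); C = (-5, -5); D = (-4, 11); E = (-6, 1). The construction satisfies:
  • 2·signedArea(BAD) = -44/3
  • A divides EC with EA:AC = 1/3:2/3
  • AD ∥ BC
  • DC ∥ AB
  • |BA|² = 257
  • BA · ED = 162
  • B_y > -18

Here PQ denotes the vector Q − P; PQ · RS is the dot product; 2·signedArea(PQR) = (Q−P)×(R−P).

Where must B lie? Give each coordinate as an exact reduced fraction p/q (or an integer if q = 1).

B = (-20/3, -17)

1. B_x = -20/3  [AD ∥ BC ∩ DC ∥ AB]
2. B_y = -17  [AD ∥ BC ∩ DC ∥ AB]
   → B = (-20/3, -17)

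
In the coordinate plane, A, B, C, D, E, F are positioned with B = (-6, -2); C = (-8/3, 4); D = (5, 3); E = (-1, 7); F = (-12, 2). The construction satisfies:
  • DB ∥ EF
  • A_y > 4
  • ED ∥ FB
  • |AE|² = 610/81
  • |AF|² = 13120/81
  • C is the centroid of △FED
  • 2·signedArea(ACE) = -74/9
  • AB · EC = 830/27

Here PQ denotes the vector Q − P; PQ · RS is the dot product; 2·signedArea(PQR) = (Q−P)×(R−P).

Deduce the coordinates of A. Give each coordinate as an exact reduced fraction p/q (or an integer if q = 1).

1. A_x = 4/9  [2·signedArea(ACE) = -74/9 ∩ AB · EC = 830/27]
2. A_y = 14/3  [2·signedArea(ACE) = -74/9 ∩ AB · EC = 830/27]
   → A = (4/9, 14/3)

A = (4/9, 14/3)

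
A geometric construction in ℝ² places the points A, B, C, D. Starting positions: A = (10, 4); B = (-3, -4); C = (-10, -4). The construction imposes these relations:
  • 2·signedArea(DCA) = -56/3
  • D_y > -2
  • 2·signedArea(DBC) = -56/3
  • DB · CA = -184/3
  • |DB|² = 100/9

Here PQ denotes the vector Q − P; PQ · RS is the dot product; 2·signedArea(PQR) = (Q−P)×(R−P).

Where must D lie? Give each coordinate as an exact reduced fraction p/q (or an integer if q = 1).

1. D_x = -1  [2·signedArea(DBC) = -56/3 ∩ 2·signedArea(DCA) = -56/3]
2. D_y = -4/3  [2·signedArea(DBC) = -56/3 ∩ 2·signedArea(DCA) = -56/3]
   → D = (-1, -4/3)

D = (-1, -4/3)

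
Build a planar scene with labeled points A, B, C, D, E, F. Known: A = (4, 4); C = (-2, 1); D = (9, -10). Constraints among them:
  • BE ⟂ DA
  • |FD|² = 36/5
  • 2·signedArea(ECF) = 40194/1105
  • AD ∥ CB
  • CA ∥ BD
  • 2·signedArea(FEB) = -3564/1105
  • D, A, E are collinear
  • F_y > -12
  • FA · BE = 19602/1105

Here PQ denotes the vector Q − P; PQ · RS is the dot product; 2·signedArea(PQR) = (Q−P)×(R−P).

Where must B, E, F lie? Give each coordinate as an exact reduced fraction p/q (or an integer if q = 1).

B = (3, -13)
E = (2049/221, -2378/221)
F = (33/5, -56/5)

1. B_x = 3  [CA ∥ BD ∩ AD ∥ CB]
2. B_y = -13  [CA ∥ BD ∩ AD ∥ CB]
   → B = (3, -13)
3. E_x = 2049/221  [D, A, E are collinear ∩ BE ⟂ DA]
4. E_y = -2378/221  [D, A, E are collinear ∩ BE ⟂ DA]
   → E = (2049/221, -2378/221)
5. F_x = 33/5  [2·signedArea(FEB) = -3564/1105 ∩ 2·signedArea(ECF) = 40194/1105]
6. F_y = -56/5  [2·signedArea(FEB) = -3564/1105 ∩ 2·signedArea(ECF) = 40194/1105]
   → F = (33/5, -56/5)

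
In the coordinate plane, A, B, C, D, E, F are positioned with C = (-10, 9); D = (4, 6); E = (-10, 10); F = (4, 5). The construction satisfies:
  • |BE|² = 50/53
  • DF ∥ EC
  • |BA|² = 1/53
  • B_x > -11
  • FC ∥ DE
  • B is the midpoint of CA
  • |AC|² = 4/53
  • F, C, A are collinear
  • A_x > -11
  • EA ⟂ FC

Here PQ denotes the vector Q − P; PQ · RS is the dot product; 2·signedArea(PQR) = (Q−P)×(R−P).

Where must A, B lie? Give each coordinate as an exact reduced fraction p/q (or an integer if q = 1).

A = (-544/53, 481/53)
B = (-537/53, 479/53)

1. A_x = -544/53  [F, C, A are collinear ∩ EA ⟂ FC]
2. A_y = 481/53  [F, C, A are collinear ∩ EA ⟂ FC]
   → A = (-544/53, 481/53)
3. B_x = -537/53  [B is the midpoint of CA]
4. B_y = 479/53  [B is the midpoint of CA]
   → B = (-537/53, 479/53)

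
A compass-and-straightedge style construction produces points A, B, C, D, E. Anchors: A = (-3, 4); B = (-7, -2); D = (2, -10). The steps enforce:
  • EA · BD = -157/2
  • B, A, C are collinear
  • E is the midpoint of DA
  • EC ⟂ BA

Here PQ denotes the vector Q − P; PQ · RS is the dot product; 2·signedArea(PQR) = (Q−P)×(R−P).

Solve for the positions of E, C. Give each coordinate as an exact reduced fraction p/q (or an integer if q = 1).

1. E_x = -1/2  [E is the midpoint of DA]
2. E_y = -3  [E is the midpoint of DA]
   → E = (-1/2, -3)
3. C_x = -71/13  [B, A, C are collinear ∩ EC ⟂ BA]
4. C_y = 4/13  [B, A, C are collinear ∩ EC ⟂ BA]
   → C = (-71/13, 4/13)

C = (-71/13, 4/13)
E = (-1/2, -3)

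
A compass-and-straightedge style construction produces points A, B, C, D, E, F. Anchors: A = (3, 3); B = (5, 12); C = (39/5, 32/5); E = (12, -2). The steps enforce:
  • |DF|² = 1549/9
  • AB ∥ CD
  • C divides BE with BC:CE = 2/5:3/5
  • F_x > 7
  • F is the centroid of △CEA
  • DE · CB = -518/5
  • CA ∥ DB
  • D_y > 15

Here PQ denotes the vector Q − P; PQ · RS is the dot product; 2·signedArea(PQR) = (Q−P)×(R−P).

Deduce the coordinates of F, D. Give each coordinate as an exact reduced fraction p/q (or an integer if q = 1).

D = (49/5, 77/5)
F = (38/5, 37/15)

1. F_x = 38/5  [F is the centroid of △CEA]
2. F_y = 37/15  [F is the centroid of △CEA]
   → F = (38/5, 37/15)
3. D_x = 49/5  [CA ∥ DB ∩ AB ∥ CD]
4. D_y = 77/5  [CA ∥ DB ∩ AB ∥ CD]
   → D = (49/5, 77/5)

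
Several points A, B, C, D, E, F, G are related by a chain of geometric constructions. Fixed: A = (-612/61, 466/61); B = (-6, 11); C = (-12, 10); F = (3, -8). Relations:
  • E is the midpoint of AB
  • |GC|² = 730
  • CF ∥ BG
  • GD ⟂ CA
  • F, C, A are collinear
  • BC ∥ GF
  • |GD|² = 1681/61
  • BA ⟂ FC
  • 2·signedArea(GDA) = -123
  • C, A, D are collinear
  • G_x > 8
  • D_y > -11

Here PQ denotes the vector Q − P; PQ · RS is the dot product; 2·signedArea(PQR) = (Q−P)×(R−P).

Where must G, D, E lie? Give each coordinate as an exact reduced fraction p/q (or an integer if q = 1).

D = (303/61, -632/61)
E = (-489/61, 1137/122)
G = (9, -7)

1. G_x = 9  [BC ∥ GF ∩ CF ∥ BG]
2. G_y = -7  [BC ∥ GF ∩ CF ∥ BG]
   → G = (9, -7)
3. D_x = 303/61  [C, A, D are collinear ∩ GD ⟂ CA]
4. D_y = -632/61  [C, A, D are collinear ∩ GD ⟂ CA]
   → D = (303/61, -632/61)
5. E_x = -489/61  [E is the midpoint of AB]
6. E_y = 1137/122  [E is the midpoint of AB]
   → E = (-489/61, 1137/122)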